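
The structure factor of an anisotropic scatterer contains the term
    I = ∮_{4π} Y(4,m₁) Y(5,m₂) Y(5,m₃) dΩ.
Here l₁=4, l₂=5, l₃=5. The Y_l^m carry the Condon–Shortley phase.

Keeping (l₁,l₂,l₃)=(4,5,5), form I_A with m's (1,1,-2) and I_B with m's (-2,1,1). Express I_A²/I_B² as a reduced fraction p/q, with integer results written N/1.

Shared (l₁,l₂,l₃)=(4,5,5): N and (l;000)² cancel in I_A²/I_B².
A: Δ = 4!·4!·6!/15! = 1/3153150; Racah Σ t=0..3: t=0:+1/103680 t=1:−1/2880 t=2:+1/1152 t=3:−1/5184 = 7/20736; ⇒ 3j(4 5 5; 1 1 -2)² = 35/2574, sgn -1
B: Δ = 4!·4!·6!/15! = 1/3153150; Racah Σ t=2..4: t=2:+1/4608 t=3:−1/1296 t=4:+1/4608 = -7/20736; ⇒ 3j(4 5 5; -2 1 1)² = 20/1287, sgn -1
I_A²/I_B² = (35/2574)/(20/1287) = 7/8

7/8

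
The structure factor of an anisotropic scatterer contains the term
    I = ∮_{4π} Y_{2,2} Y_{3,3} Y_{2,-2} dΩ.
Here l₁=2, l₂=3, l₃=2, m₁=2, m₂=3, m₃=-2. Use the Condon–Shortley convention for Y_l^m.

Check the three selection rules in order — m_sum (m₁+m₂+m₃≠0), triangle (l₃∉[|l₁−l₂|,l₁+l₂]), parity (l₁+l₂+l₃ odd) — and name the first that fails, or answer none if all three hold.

m₁+m₂+m₃ = 2 + 3 − 2 = 3  ✗
triangle: |2−3|=1 ≤ l₃=2 ≤ 2+3=5
parity: l₁+l₂+l₃ = 7 is odd

m_sum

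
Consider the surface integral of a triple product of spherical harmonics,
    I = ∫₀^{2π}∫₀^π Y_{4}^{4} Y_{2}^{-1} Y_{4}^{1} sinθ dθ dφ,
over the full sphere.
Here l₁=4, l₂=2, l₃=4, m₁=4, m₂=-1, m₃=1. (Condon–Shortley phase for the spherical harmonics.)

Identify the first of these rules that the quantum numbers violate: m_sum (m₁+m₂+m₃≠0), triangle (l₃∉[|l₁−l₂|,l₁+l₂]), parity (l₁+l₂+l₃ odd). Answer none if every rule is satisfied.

Σmᵢ = 4  ✗
l₃∈[|l₁−l₂|,l₁+l₂]=[2,6], have l₃=4
Σlᵢ = 10 ⇒ even

m_sum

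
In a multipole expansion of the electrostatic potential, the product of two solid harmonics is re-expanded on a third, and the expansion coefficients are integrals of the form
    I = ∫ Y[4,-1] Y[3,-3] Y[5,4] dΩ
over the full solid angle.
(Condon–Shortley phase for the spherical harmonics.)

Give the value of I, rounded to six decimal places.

-0.186208

Rules hold: Σm=0, L=12 even, 1≤5≤7.
N = 9·7·11 = 693
Δ = 2!·6!·4!/13! = 1/180180
Racah Σ t=0..2: t=0:+1/576 t=1:−1/144 t=2:+1/576 = -1/288
⇒ 3j(4 3 5; 0 0 0)² = 20/1001, sgn +1
Racah Σ t=0..0: t=0:+1/5760 = 1/5760
⇒ 3j(4 3 5; -1 -3 4)² = 9/286, sgn -1
4πI² = N·(3j₀)²·(3jₘ)² = 810/1859
I = -1·√(0.435718/4π) = -0.18620781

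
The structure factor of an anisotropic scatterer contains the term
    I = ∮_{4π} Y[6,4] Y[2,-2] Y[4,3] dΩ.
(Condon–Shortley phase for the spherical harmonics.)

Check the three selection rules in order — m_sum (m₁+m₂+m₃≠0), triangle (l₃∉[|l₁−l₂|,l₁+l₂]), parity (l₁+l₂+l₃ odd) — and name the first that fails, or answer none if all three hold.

m_sum

azimuthal sum: 4 − 2 + 3 = 5  ✗
4 ≤ 4 ≤ 8 (triangle on l)
L = 6 + 2 + 4 = 12 (even)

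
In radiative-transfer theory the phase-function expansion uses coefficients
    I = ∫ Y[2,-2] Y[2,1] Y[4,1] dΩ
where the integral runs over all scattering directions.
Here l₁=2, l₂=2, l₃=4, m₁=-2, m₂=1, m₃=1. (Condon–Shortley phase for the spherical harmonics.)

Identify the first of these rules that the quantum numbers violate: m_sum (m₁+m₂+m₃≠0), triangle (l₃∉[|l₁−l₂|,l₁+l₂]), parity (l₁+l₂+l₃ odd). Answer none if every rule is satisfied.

azimuthal sum: -2 + 1 + 1 = 0  ✓
0 ≤ 4 ≤ 4 (triangle on l)  ✓
L = 2 + 2 + 4 = 8 (even)  ✓

none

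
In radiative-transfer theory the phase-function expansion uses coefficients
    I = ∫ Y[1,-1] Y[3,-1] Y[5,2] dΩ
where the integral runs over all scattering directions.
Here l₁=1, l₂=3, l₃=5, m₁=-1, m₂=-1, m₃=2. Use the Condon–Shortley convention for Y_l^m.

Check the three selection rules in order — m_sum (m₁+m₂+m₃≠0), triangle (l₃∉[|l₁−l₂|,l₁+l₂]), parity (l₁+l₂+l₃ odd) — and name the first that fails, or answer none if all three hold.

triangle

m₁+m₂+m₃ = -1 − 1 + 2 = 0  ✓
triangle: |1−3|=2 ≤ l₃=5 ≤ 1+3=4  ✗
parity: l₁+l₂+l₃ = 9 is odd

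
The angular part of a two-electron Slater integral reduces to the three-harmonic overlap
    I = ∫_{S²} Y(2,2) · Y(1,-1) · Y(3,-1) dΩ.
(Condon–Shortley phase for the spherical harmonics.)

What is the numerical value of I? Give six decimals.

-0.082589

Checks pass: Σm=0; 6 even; l₃=3∈[1,3].
(2·2+1)(2·1+1)(2·3+1) = 105
Δ: 0! 4! 2! / 7! → 1/105
sum: t=0:+1/4 = 1/4
3j²(2 1 3; 0 0 0) = Δ·Π!·Σ² = 3/35  (sign -1)
sum: t=0:+1/48 = 1/48
3j²(2 1 3; 2 -1 -1) = Δ·Π!·Σ² = 1/105  (sign +1)
combine: 4πI² = 105·3/35·1/105 = 3/35
take √, sign -1: I = -0.08258890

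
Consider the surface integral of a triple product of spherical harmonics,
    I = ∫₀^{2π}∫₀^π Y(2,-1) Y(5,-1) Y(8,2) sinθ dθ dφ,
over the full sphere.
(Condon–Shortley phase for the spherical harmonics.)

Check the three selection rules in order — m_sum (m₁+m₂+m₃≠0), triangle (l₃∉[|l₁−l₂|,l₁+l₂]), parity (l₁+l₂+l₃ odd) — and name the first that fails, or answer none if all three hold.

azimuthal sum: -1 − 1 + 2 = 0  ✓
3 ≤ 8 ≤ 7 (triangle on l)  ✗
L = 2 + 5 + 8 = 15 (odd)

triangle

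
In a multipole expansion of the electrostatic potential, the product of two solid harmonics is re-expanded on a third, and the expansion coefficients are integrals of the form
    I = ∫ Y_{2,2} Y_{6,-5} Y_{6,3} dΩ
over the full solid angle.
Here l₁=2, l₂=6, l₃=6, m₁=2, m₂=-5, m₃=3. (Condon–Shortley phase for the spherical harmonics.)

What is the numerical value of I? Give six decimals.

Rules hold: Σm=0, L=14 even, 4≤6≤8.
N = 5·13·13 = 845
Δ = 2!·2!·10!/15! = 1/90090
Racah Σ t=0..2: t=0:+1/69120 t=1:−1/14400 t=2:+1/69120 = -7/172800
⇒ 3j(2 6 6; 0 0 0)² = 14/715, sgn -1
Racah Σ t=0..0: t=0:+1/1451520 = 1/1451520
⇒ 3j(2 6 6; 2 -5 3)² = 1/91, sgn -1
4πI² = N·(3j₀)²·(3jₘ)² = 2/11
I = +1·√(0.181818/4π) = 0.12028562

0.120286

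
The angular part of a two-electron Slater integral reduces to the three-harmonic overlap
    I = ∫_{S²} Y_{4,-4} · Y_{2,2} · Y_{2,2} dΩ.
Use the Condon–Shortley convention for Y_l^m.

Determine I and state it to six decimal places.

0.337168

m-sum 0 ✓  L=8 even ✓  2≤2≤6 ✓
Π(2lᵢ+1) = 9×5×5 = 225
triangle coeff Δ(4,2,2) = 1/630
Σ_t [2,2]: t=2:+1/16 = 1/16
(3j)²=2/35 [(4 2 2; 0 0 0)], sign=+1
Σ_t [4,4]: t=4:+1/576 = 1/576
(3j)²=1/9 [(4 2 2; -4 2 2)], sign=+1
⇒ 4πI² = 10/7
I = (+1)√(10/7/(4π)) = 0.33716777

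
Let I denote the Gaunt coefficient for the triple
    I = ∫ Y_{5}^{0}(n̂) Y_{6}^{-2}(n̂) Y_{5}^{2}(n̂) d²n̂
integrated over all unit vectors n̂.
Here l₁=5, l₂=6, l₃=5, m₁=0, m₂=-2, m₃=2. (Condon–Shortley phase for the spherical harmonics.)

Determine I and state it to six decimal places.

-0.043391

Rules hold: Σm=0, L=16 even, 1≤5≤11.
N = 11·13·11 = 1573
Δ = 6!·4!·6!/17! = 1/28588560
Racah Σ t=1..5: t=1:−1/345600 t=2:+1/13824 t=3:−1/5184 t=4:+1/13824 t=5:−1/345600 = -7/129600
⇒ 3j(5 6 5; 0 0 0)² = 80/7293, sgn +1
Racah Σ t=1..4: t=1:−1/103680 t=2:+1/13824 t=3:−1/17280 t=4:+1/207360 = 1/103680
⇒ 3j(5 6 5; 0 -2 2)² = 10/7293, sgn -1
4πI² = N·(3j₀)²·(3jₘ)² = 800/33813
I = -1·√(0.0236595/4π) = -0.04339086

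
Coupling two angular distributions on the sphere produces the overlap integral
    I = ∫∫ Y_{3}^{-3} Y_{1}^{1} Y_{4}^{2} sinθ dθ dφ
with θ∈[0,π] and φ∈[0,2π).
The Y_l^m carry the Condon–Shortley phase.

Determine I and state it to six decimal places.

Rules hold: Σm=0, L=8 even, 2≤4≤4.
N = 7·3·9 = 189
Δ = 0!·6!·2!/9! = 1/252
Racah Σ t=0..0: t=0:+1/36 = 1/36
⇒ 3j(3 1 4; 0 0 0)² = 4/63, sgn +1
Racah Σ t=0..0: t=0:+1/1440 = 1/1440
⇒ 3j(3 1 4; -3 1 2)² = 1/252, sgn +1
4πI² = N·(3j₀)²·(3jₘ)² = 1/21
I = +1·√(0.047619/4π) = 0.06155813

0.061558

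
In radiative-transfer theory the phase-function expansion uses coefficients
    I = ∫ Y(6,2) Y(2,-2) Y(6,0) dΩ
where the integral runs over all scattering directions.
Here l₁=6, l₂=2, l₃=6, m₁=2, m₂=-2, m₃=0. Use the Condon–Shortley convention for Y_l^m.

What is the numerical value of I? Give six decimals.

-0.191909

m-sum 0 ✓  L=14 even ✓  4≤6≤8 ✓
Π(2lᵢ+1) = 13×5×13 = 845
triangle coeff Δ(6,2,6) = 1/90090
Σ_t [0,2]: t=0:+1/69120 t=1:−1/14400 t=2:+1/69120 = -7/172800
(3j)²=14/715 [(6 2 6; 0 0 0)], sign=-1
Σ_t [0,0]: t=0:+1/69120 = 1/69120
(3j)²=4/143 [(6 2 6; 2 -2 0)], sign=+1
⇒ 4πI² = 56/121
I = (-1)√(56/121/(4π)) = -0.19190947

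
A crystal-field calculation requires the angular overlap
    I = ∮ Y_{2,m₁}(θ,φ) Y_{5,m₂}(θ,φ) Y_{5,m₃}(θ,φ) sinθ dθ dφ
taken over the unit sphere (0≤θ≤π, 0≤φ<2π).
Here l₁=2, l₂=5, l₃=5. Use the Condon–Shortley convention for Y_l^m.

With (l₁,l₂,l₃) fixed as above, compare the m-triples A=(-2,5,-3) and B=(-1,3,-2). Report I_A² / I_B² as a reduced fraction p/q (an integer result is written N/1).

3/10

l's match ⇒ only the (l;m) 3-j factors differ between A and B.
A: triangle coeff Δ(2,5,5) = 1/38610; Σ_t [2,2]: t=2:+1/161280 = 1/161280; (3j)²=1/143 [(2 5 5; -2 5 -3)], sign=+1
B: triangle coeff Δ(2,5,5) = 1/38610; Σ_t [1,2]: t=1:−1/10080 t=2:+1/2880 = 1/4032; (3j)²=10/429 [(2 5 5; -1 3 -2)], sign=-1
I_A²/I_B² = (1/143)/(10/429) = 3/10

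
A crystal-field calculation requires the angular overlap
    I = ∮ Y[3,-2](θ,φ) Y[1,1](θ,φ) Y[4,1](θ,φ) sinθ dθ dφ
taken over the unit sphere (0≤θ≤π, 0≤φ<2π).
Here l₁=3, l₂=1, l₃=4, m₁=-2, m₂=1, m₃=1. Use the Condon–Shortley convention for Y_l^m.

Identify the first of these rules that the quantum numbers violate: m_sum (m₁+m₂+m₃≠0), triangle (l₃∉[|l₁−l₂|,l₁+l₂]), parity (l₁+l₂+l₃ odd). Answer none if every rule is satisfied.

azimuthal sum: -2 + 1 + 1 = 0  ✓
2 ≤ 4 ≤ 4 (triangle on l)  ✓
L = 3 + 1 + 4 = 8 (even)  ✓

none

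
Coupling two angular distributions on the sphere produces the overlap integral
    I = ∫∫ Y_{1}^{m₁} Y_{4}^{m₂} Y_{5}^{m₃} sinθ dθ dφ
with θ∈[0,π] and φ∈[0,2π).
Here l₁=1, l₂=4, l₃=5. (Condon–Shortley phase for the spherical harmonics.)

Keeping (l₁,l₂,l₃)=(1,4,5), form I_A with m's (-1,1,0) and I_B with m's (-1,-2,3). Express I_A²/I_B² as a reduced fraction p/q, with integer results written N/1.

Same 1,4,5: normalisation and zero-m 3j drop out of the ratio.
A: Δ: 0! 2! 8! / 11! → 1/495; sum: t=0:+1/1440 = 1/1440; 3j²(1 4 5; -1 1 0) = Δ·Π!·Σ² = 2/99  (sign -1)
B: Δ: 0! 2! 8! / 11! → 1/495; sum: t=0:+1/2880 = 1/2880; 3j²(1 4 5; -1 -2 3) = Δ·Π!·Σ² = 28/495  (sign +1)
I_A²/I_B² = (2/99)/(28/495) = 5/14

5/14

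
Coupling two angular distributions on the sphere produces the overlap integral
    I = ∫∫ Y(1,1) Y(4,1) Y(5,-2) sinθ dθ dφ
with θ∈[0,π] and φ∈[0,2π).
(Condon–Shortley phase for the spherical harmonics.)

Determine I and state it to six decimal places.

0.225034

Checks pass: Σm=0; 10 even; l₃=5∈[3,5].
(2·1+1)(2·4+1)(2·5+1) = 297
Δ: 0! 2! 8! / 11! → 1/495
sum: t=0:+1/576 = 1/576
3j²(1 4 5; 0 0 0) = Δ·Π!·Σ² = 5/99  (sign -1)
sum: t=0:+1/1440 = 1/1440
3j²(1 4 5; 1 1 -2) = Δ·Π!·Σ² = 7/165  (sign -1)
combine: 4πI² = 297·5/99·7/165 = 7/11
take √, sign +1: I = 0.22503380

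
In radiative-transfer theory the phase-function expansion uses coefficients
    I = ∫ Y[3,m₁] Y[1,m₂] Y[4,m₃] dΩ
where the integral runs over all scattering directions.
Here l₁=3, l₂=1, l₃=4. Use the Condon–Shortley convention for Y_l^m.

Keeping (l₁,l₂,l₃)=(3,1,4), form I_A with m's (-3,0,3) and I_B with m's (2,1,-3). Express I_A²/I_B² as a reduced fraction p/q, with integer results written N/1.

Shared (l₁,l₂,l₃)=(3,1,4): N and (l;000)² cancel in I_A²/I_B².
A: Δ = 0!·6!·2!/9! = 1/252; Racah Σ t=0..0: t=0:+1/720 = 1/720; ⇒ 3j(3 1 4; -3 0 3)² = 1/36, sgn -1
B: Δ = 0!·6!·2!/9! = 1/252; Racah Σ t=0..0: t=0:+1/240 = 1/240; ⇒ 3j(3 1 4; 2 1 -3)² = 1/12, sgn -1
I_A²/I_B² = (1/36)/(1/12) = 1/3

1/3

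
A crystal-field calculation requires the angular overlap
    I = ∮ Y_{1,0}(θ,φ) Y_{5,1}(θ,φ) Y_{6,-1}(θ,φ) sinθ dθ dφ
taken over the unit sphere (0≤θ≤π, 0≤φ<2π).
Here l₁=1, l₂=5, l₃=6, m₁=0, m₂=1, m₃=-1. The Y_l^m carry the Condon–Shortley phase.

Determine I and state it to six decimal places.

-0.241725

m-sum 0 ✓  L=12 even ✓  4≤6≤6 ✓
Π(2lᵢ+1) = 3×11×13 = 429
triangle coeff Δ(1,5,6) = 1/858
Σ_t [0,0]: t=0:+1/14400 = 1/14400
(3j)²=6/143 [(1 5 6; 0 0 0)], sign=+1
Σ_t [0,0]: t=0:+1/17280 = 1/17280
(3j)²=35/858 [(1 5 6; 0 1 -1)], sign=-1
⇒ 4πI² = 105/143
I = (-1)√(105/143/(4π)) = -0.24172507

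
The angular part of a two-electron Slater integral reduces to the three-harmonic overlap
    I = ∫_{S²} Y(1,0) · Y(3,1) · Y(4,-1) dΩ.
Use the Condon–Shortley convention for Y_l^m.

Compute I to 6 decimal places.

-0.238414

Checks pass: Σm=0; 8 even; l₃=4∈[2,4].
(2·1+1)(2·3+1)(2·4+1) = 189
Δ: 0! 2! 6! / 9! → 1/252
sum: t=0:+1/36 = 1/36
3j²(1 3 4; 0 0 0) = Δ·Π!·Σ² = 4/63  (sign +1)
sum: t=0:+1/48 = 1/48
3j²(1 3 4; 0 1 -1) = Δ·Π!·Σ² = 5/84  (sign -1)
combine: 4πI² = 189·4/63·5/84 = 5/7
take √, sign -1: I = -0.23841361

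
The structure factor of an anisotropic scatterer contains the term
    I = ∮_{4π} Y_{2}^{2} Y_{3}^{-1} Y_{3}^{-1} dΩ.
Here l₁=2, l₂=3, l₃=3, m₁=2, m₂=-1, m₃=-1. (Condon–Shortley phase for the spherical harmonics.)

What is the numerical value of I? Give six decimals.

0.206013

m-sum 0 ✓  L=8 even ✓  1≤3≤5 ✓
Π(2lᵢ+1) = 5×7×7 = 245
triangle coeff Δ(2,3,3) = 1/3780
Σ_t [0,2]: t=0:+1/24 t=1:−1/4 t=2:+1/24 = -1/6
(3j)²=4/105 [(2 3 3; 0 0 0)], sign=+1
Σ_t [0,0]: t=0:+1/16 = 1/16
(3j)²=2/35 [(2 3 3; 2 -1 -1)], sign=+1
⇒ 4πI² = 8/15
I = (+1)√(8/15/(4π)) = 0.20601291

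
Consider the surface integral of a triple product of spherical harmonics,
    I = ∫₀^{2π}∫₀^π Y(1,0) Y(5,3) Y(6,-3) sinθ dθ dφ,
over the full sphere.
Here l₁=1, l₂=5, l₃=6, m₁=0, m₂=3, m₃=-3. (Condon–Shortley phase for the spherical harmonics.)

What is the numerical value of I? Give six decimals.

m-sum 0 ✓  L=12 even ✓  4≤6≤6 ✓
Π(2lᵢ+1) = 3×11×13 = 429
triangle coeff Δ(1,5,6) = 1/858
Σ_t [0,0]: t=0:+1/14400 = 1/14400
(3j)²=6/143 [(1 5 6; 0 0 0)], sign=+1
Σ_t [0,0]: t=0:+1/80640 = 1/80640
(3j)²=9/286 [(1 5 6; 0 3 -3)], sign=-1
⇒ 4πI² = 81/143
I = (-1)√(81/143/(4π)) = -0.21230956

-0.212310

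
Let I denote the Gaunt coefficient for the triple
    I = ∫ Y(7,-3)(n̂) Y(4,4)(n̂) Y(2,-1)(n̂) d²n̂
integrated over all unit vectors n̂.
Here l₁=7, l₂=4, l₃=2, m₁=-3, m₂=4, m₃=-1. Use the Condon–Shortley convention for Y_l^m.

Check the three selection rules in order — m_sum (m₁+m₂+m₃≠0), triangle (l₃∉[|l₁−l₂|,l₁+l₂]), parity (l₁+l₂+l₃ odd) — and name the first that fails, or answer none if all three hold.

m₁+m₂+m₃ = -3 + 4 − 1 = 0  ✓
triangle: |7−4|=3 ≤ l₃=2 ≤ 7+4=11  ✗
parity: l₁+l₂+l₃ = 13 is odd

triangle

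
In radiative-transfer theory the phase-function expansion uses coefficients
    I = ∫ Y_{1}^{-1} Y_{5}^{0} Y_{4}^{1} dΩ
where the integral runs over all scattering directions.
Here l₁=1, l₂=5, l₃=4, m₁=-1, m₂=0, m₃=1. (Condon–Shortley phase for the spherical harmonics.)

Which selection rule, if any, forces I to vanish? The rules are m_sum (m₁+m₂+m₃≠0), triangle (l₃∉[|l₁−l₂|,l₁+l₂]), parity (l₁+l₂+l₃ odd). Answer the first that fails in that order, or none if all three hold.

none

Σmᵢ = 0  ✓
l₃∈[|l₁−l₂|,l₁+l₂]=[4,6], have l₃=4  ✓
Σlᵢ = 10 ⇒ even  ✓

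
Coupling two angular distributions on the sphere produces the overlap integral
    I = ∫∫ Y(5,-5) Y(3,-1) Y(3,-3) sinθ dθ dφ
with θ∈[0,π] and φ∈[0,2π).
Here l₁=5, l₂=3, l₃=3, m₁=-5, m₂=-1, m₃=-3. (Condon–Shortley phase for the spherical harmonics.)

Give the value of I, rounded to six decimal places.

m-sum = -5 − 1 − 3 = -9 ≠ 0 ⇒ I = 0

0.000000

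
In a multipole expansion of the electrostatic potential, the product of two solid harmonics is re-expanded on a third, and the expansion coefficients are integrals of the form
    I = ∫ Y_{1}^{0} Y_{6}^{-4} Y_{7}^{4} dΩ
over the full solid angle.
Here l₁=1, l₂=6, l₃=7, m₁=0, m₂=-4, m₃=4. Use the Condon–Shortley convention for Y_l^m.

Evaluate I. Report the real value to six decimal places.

0.201000

m-sum 0 ✓  L=14 even ✓  5≤7≤7 ✓
Π(2lᵢ+1) = 3×13×15 = 585
triangle coeff Δ(1,6,7) = 1/1365
Σ_t [0,0]: t=0:+1/518400 = 1/518400
(3j)²=7/195 [(1 6 7; 0 0 0)], sign=-1
Σ_t [0,0]: t=0:+1/7257600 = 1/7257600
(3j)²=11/455 [(1 6 7; 0 -4 4)], sign=-1
⇒ 4πI² = 33/65
I = (+1)√(33/65/(4π)) = 0.20099968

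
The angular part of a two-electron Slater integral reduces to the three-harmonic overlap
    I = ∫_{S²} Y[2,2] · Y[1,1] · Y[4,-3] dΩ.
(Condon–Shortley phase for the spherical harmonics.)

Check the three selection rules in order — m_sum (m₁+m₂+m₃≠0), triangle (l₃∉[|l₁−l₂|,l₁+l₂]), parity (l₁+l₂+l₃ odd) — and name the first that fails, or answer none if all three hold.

azimuthal sum: 2 + 1 − 3 = 0  ✓
1 ≤ 4 ≤ 3 (triangle on l)  ✗
L = 2 + 1 + 4 = 7 (odd)

triangle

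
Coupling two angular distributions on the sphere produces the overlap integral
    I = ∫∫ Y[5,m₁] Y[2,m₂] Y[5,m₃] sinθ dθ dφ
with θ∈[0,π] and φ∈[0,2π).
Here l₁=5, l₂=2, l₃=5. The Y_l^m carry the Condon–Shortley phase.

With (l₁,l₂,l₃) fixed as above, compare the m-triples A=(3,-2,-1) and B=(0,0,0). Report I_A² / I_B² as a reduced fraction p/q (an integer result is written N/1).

l's match ⇒ only the (l;m) 3-j factors differ between A and B.
A: triangle coeff Δ(5,2,5) = 1/38610; Σ_t [0,0]: t=0:+1/5760 = 1/5760; (3j)²=56/2145 [(5 2 5; 3 -2 -1)], sign=+1
B: triangle coeff Δ(5,2,5) = 1/38610; Σ_t [0,2]: t=0:+1/2880 t=1:−1/576 t=2:+1/2880 = -1/960; (3j)²=10/429 [(5 2 5; 0 0 0)], sign=+1
I_A²/I_B² = (56/2145)/(10/429) = 28/25

28/25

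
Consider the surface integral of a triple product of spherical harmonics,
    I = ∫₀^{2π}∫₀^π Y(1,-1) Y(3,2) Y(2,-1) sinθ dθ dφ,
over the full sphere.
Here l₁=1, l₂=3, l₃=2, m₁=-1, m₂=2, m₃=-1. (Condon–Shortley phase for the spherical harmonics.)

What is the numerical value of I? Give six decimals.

Checks pass: Σm=0; 6 even; l₃=2∈[2,4].
(2·1+1)(2·3+1)(2·2+1) = 105
Δ: 2! 0! 4! / 7! → 1/105
sum: t=1:−1/4 = -1/4
3j²(1 3 2; 0 0 0) = Δ·Π!·Σ² = 3/35  (sign -1)
sum: t=2:+1/12 = 1/12
3j²(1 3 2; -1 2 -1) = Δ·Π!·Σ² = 2/21  (sign -1)
combine: 4πI² = 105·3/35·2/21 = 6/7
take √, sign +1: I = 0.26116903

0.261169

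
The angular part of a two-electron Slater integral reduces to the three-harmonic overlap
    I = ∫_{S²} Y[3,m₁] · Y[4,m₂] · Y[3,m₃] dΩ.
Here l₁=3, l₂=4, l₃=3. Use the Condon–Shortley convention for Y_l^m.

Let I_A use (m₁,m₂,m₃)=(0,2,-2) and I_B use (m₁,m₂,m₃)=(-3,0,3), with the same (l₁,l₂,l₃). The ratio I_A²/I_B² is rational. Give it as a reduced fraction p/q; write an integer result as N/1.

Shared (l₁,l₂,l₃)=(3,4,3): N and (l;000)² cancel in I_A²/I_B².
A: Δ = 4!·2!·4!/11! = 1/34650; Racah Σ t=2..3: t=2:+1/96 t=3:−1/72 = -1/288; ⇒ 3j(3 4 3; 0 2 -2)² = 1/462, sgn +1
B: Δ = 4!·2!·4!/11! = 1/34650; Racah Σ t=4..4: t=4:+1/1152 = 1/1152; ⇒ 3j(3 4 3; -3 0 3)² = 1/154, sgn +1
I_A²/I_B² = (1/462)/(1/154) = 1/3

1/3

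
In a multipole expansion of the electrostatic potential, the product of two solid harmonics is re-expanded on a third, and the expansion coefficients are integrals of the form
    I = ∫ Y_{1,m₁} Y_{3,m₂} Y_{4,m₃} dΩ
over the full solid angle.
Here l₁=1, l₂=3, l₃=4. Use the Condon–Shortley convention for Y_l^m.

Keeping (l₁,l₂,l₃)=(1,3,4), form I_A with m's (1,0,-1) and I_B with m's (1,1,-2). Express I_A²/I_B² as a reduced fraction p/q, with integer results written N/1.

2/3

Same 1,3,4: normalisation and zero-m 3j drop out of the ratio.
A: Δ: 0! 2! 6! / 9! → 1/252; sum: t=0:+1/72 = 1/72; 3j²(1 3 4; 1 0 -1) = Δ·Π!·Σ² = 5/126  (sign -1)
B: Δ: 0! 2! 6! / 9! → 1/252; sum: t=0:+1/96 = 1/96; 3j²(1 3 4; 1 1 -2) = Δ·Π!·Σ² = 5/84  (sign +1)
I_A²/I_B² = (5/126)/(5/84) = 2/3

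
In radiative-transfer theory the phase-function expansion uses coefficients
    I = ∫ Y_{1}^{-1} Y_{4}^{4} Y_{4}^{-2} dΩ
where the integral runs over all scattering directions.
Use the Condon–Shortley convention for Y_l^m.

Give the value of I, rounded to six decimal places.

0.000000

Σmᵢ = 1 ≠ 0, so the φ-integral vanishes; I = 0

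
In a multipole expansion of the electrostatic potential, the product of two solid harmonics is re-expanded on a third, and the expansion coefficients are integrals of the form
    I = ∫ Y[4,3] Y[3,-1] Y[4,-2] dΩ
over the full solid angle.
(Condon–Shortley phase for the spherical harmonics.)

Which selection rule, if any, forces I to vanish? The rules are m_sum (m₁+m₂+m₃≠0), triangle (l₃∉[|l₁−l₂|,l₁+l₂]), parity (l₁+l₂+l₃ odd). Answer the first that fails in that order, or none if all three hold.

m₁+m₂+m₃ = 3 − 1 − 2 = 0  ✓
triangle: |4−3|=1 ≤ l₃=4 ≤ 4+3=7  ✓
parity: l₁+l₂+l₃ = 11 is odd  ✗

parity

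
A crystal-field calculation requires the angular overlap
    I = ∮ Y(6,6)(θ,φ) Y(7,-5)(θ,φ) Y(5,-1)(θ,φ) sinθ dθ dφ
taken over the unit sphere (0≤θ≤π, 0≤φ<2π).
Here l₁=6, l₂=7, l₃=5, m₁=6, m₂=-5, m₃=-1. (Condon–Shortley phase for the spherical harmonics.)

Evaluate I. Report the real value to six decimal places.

-0.180759

Checks pass: Σm=0; 18 even; l₃=5∈[1,13].
(2·6+1)(2·7+1)(2·5+1) = 2145
Δ: 8! 4! 6! / 19! → 1/174594420
sum: t=2:+1/4147200 t=3:−1/207360 t=4:+1/82944 t=5:−1/207360 t=6:+1/4147200 = 1/345600
3j²(6 7 5; 0 0 0) = Δ·Π!·Σ² = 420/46189  (sign -1)
sum: t=0:+1/46448640 = 1/46448640
3j²(6 7 5; 6 -5 -1) = Δ·Π!·Σ² = 2475/117572  (sign +1)
combine: 4πI² = 2145·420/46189·2475/117572 = 556875/1356277
take √, sign -1: I = -0.18075892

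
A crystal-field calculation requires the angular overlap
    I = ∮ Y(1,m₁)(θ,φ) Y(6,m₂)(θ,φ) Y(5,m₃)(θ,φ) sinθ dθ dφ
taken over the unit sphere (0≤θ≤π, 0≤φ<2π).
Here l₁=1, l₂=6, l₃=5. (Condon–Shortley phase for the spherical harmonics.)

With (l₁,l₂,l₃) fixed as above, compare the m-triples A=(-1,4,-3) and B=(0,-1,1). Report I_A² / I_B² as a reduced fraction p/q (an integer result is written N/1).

Same 1,6,5: normalisation and zero-m 3j drop out of the ratio.
A: Δ: 2! 0! 10! / 13! → 1/858; sum: t=2:+1/161280 = 1/161280; 3j²(1 6 5; -1 4 -3) = Δ·Π!·Σ² = 15/286  (sign +1)
B: Δ: 2! 0! 10! / 13! → 1/858; sum: t=1:−1/17280 = -1/17280; 3j²(1 6 5; 0 -1 1) = Δ·Π!·Σ² = 35/858  (sign -1)
I_A²/I_B² = (15/286)/(35/858) = 9/7

9/7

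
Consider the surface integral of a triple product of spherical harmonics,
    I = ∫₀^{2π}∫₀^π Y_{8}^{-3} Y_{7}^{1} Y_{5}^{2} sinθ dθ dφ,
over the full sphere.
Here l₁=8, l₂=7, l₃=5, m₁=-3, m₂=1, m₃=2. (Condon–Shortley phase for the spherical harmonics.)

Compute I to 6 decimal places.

Rules hold: Σm=0, L=20 even, 1≤5≤15.
N = 17·15·11 = 2805
Δ = 10!·6!·4!/21! = 1/814773960
Racah Σ t=3..7: t=3:−1/87091200 t=4:+1/4976640 t=5:−1/2073600 t=6:+1/4976640 t=7:−1/87091200 = -1/9676800
⇒ 3j(8 7 5; 0 0 0)² = 360/46189, sgn +1
Racah Σ t=5..8: t=5:−1/62208000 t=6:+1/8294400 t=7:−1/8709120 t=8:+1/69672960 = 1/248832000
⇒ 3j(8 7 5; -3 1 2)² = 7/83980, sgn -1
4πI² = N·(3j₀)²·(3jₘ)² = 1890/1037153
I = -1·√(0.0018223/4π) = -0.01204216

-0.012042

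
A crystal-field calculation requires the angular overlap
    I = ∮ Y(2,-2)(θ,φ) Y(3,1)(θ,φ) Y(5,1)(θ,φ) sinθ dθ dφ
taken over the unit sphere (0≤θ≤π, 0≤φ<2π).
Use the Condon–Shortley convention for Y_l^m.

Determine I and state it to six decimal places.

-0.092802

m-sum 0 ✓  L=10 even ✓  1≤5≤5 ✓
Π(2lᵢ+1) = 5×7×11 = 385
triangle coeff Δ(2,3,5) = 1/2310
Σ_t [0,0]: t=0:+1/144 = 1/144
(3j)²=10/231 [(2 3 5; 0 0 0)], sign=-1
Σ_t [0,0]: t=0:+1/1152 = 1/1152
(3j)²=1/154 [(2 3 5; -2 1 1)], sign=+1
⇒ 4πI² = 25/231
I = (-1)√(25/231/(4π)) = -0.09280237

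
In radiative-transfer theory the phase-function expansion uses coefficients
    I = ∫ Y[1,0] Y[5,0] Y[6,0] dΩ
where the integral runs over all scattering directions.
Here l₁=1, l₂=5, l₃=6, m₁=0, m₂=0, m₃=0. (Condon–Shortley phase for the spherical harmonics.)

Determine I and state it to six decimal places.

0.245154

m-sum 0 ✓  L=12 even ✓  4≤6≤6 ✓
Π(2lᵢ+1) = 3×11×13 = 429
triangle coeff Δ(1,5,6) = 1/858
Σ_t [0,0]: t=0:+1/14400 = 1/14400
(3j)²=6/143 [(1 5 6; 0 0 0)], sign=+1
(m-triple is (0,0,0) — same symbol as above.)
⇒ 4πI² = 108/143
I = (+1)√(108/143/(4π)) = 0.24515397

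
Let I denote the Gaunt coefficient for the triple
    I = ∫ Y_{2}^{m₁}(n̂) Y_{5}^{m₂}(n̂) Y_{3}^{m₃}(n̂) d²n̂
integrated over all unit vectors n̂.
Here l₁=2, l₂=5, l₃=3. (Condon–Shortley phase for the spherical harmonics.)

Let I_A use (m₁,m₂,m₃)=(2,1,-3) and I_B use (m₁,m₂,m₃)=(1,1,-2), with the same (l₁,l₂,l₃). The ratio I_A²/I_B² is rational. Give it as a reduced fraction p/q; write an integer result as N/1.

1/24

l's match ⇒ only the (l;m) 3-j factors differ between A and B.
A: triangle coeff Δ(2,5,3) = 1/2310; Σ_t [0,0]: t=0:+1/17280 = 1/17280; (3j)²=1/2310 [(2 5 3; 2 1 -3)], sign=+1
B: triangle coeff Δ(2,5,3) = 1/2310; Σ_t [1,1]: t=1:−1/720 = -1/720; (3j)²=4/385 [(2 5 3; 1 1 -2)], sign=+1
I_A²/I_B² = (1/2310)/(4/385) = 1/24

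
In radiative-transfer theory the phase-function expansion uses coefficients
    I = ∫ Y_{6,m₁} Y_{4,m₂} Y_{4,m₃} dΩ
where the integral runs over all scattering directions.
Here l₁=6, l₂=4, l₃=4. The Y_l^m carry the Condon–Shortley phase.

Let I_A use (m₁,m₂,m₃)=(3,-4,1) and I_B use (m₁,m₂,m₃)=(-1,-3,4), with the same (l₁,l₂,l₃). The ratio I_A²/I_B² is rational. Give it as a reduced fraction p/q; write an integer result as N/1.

40/7

l's match ⇒ only the (l;m) 3-j factors differ between A and B.
A: triangle coeff Δ(6,4,4) = 1/1261260; Σ_t [0,0]: t=0:+1/51840 = 1/51840; (3j)²=8/429 [(6 4 4; 3 -4 1)], sign=-1
B: triangle coeff Δ(6,4,4) = 1/1261260; Σ_t [1,1]: t=1:−1/172800 = -1/172800; (3j)²=7/2145 [(6 4 4; -1 -3 4)], sign=-1
I_A²/I_B² = (8/429)/(7/2145) = 40/7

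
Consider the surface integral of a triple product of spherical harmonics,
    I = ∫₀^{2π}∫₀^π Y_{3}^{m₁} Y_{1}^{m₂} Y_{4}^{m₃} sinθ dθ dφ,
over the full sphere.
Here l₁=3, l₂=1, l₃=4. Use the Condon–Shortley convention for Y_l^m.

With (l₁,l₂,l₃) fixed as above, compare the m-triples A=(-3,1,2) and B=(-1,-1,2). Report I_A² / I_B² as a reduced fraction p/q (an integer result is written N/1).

1/15

Same 3,1,4: normalisation and zero-m 3j drop out of the ratio.
A: Δ: 0! 6! 2! / 9! → 1/252; sum: t=0:+1/1440 = 1/1440; 3j²(3 1 4; -3 1 2) = Δ·Π!·Σ² = 1/252  (sign +1)
B: Δ: 0! 6! 2! / 9! → 1/252; sum: t=0:+1/96 = 1/96; 3j²(3 1 4; -1 -1 2) = Δ·Π!·Σ² = 5/84  (sign +1)
I_A²/I_B² = (1/252)/(5/84) = 1/15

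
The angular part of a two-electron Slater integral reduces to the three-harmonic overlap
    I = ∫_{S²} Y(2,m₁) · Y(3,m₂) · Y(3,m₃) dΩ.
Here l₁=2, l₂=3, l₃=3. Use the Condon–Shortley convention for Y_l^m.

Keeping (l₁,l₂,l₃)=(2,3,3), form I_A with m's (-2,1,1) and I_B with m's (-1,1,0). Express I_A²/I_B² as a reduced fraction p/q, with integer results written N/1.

12/1

l's match ⇒ only the (l;m) 3-j factors differ between A and B.
A: triangle coeff Δ(2,3,3) = 1/3780; Σ_t [2,2]: t=2:+1/16 = 1/16; (3j)²=2/35 [(2 3 3; -2 1 1)], sign=+1
B: triangle coeff Δ(2,3,3) = 1/3780; Σ_t [1,2]: t=1:−1/12 t=2:+1/8 = 1/24; (3j)²=1/210 [(2 3 3; -1 1 0)], sign=-1
I_A²/I_B² = (2/35)/(1/210) = 12/1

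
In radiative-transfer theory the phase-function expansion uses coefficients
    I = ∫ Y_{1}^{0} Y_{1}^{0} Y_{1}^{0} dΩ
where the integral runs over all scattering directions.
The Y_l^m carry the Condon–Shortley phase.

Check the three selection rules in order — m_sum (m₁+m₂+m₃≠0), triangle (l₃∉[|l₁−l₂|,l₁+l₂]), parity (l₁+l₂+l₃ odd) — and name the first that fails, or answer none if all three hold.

m₁+m₂+m₃ = 0 + 0 + 0 = 0  ✓
triangle: |1−1|=0 ≤ l₃=1 ≤ 1+1=2  ✓
parity: l₁+l₂+l₃ = 3 is odd  ✗

parity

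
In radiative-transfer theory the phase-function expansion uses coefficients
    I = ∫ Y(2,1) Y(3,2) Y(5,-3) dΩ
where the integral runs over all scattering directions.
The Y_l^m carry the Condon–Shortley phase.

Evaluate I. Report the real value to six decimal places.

-0.253584

Checks pass: Σm=0; 10 even; l₃=5∈[1,5].
(2·2+1)(2·3+1)(2·5+1) = 385
Δ: 0! 4! 6! / 11! → 1/2310
sum: t=0:+1/144 = 1/144
3j²(2 3 5; 0 0 0) = Δ·Π!·Σ² = 10/231  (sign -1)
sum: t=0:+1/720 = 1/720
3j²(2 3 5; 1 2 -3) = Δ·Π!·Σ² = 8/165  (sign +1)
combine: 4πI² = 385·10/231·8/165 = 80/99
take √, sign -1: I = -0.25358436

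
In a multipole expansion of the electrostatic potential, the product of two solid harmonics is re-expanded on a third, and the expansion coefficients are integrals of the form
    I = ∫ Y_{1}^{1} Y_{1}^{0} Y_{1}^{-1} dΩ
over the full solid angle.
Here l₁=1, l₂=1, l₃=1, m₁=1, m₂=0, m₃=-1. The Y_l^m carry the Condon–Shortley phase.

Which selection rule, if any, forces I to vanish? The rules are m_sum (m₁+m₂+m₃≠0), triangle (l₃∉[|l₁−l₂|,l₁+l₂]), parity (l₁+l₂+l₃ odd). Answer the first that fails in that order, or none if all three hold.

Σmᵢ = 0  ✓
l₃∈[|l₁−l₂|,l₁+l₂]=[0,2], have l₃=1  ✓
Σlᵢ = 3 ⇒ odd  ✗

parity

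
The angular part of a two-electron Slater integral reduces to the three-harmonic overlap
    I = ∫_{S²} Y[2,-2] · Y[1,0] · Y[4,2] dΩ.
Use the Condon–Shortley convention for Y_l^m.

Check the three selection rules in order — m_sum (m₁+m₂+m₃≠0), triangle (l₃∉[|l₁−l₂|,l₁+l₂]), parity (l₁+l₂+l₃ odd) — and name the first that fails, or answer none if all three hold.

triangle

Σmᵢ = 0  ✓
l₃∈[|l₁−l₂|,l₁+l₂]=[1,3], have l₃=4  ✗
Σlᵢ = 7 ⇒ odd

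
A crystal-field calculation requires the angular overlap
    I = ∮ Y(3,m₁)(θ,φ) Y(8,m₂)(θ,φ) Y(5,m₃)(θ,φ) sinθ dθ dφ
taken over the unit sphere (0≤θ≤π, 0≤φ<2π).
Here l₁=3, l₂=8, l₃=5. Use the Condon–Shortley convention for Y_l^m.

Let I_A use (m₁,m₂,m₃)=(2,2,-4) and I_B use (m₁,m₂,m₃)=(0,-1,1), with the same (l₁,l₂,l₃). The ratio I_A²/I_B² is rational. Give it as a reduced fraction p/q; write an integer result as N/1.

Same 3,8,5: normalisation and zero-m 3j drop out of the ratio.
A: Δ: 6! 0! 10! / 17! → 1/136136; sum: t=1:−1/43545600 = -1/43545600; 3j²(3 8 5; 2 2 -4) = Δ·Π!·Σ² = 15/34034  (sign +1)
B: Δ: 6! 0! 10! / 17! → 1/136136; sum: t=3:−1/622080 = -1/622080; 3j²(3 8 5; 0 -1 1) = Δ·Π!·Σ² = 105/4862  (sign -1)
I_A²/I_B² = (15/34034)/(105/4862) = 1/49

1/49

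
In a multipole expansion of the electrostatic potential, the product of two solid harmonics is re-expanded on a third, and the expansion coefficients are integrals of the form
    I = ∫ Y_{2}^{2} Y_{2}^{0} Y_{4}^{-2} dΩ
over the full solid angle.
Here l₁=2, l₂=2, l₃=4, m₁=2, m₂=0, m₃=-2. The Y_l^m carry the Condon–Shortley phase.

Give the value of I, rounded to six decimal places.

m-sum 0 ✓  L=8 even ✓  0≤4≤4 ✓
Π(2lᵢ+1) = 5×5×9 = 225
triangle coeff Δ(2,2,4) = 1/630
Σ_t [0,0]: t=0:+1/16 = 1/16
(3j)²=2/35 [(2 2 4; 0 0 0)], sign=+1
Σ_t [0,0]: t=0:+1/96 = 1/96
(3j)²=1/42 [(2 2 4; 2 0 -2)], sign=+1
⇒ 4πI² = 15/49
I = (+1)√(15/49/(4π)) = 0.15607835

0.156078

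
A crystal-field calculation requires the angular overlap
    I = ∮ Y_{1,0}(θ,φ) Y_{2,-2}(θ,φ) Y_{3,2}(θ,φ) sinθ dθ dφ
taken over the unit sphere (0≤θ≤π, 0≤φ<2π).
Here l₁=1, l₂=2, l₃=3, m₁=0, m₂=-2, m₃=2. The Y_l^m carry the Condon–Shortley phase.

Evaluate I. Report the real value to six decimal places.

0.184674

Rules hold: Σm=0, L=6 even, 1≤3≤3.
N = 3·5·7 = 105
Δ = 0!·2!·4!/7! = 1/105
Racah Σ t=0..0: t=0:+1/4 = 1/4
⇒ 3j(1 2 3; 0 0 0)² = 3/35, sgn -1
Racah Σ t=0..0: t=0:+1/24 = 1/24
⇒ 3j(1 2 3; 0 -2 2)² = 1/21, sgn -1
4πI² = N·(3j₀)²·(3jₘ)² = 3/7
I = +1·√(0.428571/4π) = 0.18467439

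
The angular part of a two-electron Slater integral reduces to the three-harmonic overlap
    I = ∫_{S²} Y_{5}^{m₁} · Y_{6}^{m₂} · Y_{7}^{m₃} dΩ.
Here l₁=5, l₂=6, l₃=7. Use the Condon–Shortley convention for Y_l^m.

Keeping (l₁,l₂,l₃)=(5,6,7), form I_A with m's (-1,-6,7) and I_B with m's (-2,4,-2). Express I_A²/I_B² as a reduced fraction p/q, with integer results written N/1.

4719/841

Same 5,6,7: normalisation and zero-m 3j drop out of the ratio.
A: Δ: 4! 6! 8! / 19! → 1/174594420; sum: t=0:+1/696729600 = 1/696729600; 3j²(5 6 7; -1 -6 7) = Δ·Π!·Σ² = 11/1292  (sign +1)
B: Δ: 4! 6! 8! / 19! → 1/174594420; sum: t=2:+1/19353600 t=3:−1/1451520 t=4:+1/1244160 = 29/174182400; 3j²(5 6 7; -2 4 -2) = Δ·Π!·Σ² = 841/554268  (sign -1)
I_A²/I_B² = (11/1292)/(841/554268) = 4719/841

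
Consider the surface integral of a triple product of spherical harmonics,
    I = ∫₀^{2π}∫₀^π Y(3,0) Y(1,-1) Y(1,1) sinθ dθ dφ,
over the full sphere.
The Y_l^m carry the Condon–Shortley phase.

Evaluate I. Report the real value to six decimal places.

0.000000

triangle: need 2≤l₃≤4, have 1; I=0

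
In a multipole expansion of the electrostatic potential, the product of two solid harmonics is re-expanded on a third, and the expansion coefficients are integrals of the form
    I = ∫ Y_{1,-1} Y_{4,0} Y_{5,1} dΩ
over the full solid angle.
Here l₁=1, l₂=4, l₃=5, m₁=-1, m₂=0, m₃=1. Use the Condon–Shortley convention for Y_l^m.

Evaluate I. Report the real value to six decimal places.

-0.190188

Checks pass: Σm=0; 10 even; l₃=5∈[3,5].
(2·1+1)(2·4+1)(2·5+1) = 297
Δ: 0! 2! 8! / 11! → 1/495
sum: t=0:+1/576 = 1/576
3j²(1 4 5; 0 0 0) = Δ·Π!·Σ² = 5/99  (sign -1)
sum: t=0:+1/1152 = 1/1152
3j²(1 4 5; -1 0 1) = Δ·Π!·Σ² = 1/33  (sign +1)
combine: 4πI² = 297·5/99·1/33 = 5/11
take √, sign -1: I = -0.19018827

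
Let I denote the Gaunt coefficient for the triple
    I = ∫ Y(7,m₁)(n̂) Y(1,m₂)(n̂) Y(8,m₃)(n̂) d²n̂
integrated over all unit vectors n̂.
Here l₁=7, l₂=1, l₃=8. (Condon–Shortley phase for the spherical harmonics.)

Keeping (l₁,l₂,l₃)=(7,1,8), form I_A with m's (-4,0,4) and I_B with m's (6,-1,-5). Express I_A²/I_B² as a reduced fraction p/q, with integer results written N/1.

16/1

l's match ⇒ only the (l;m) 3-j factors differ between A and B.
A: triangle coeff Δ(7,1,8) = 1/2040; Σ_t [0,0]: t=0:+1/239500800 = 1/239500800; (3j)²=2/85 [(7 1 8; -4 0 4)], sign=+1
B: triangle coeff Δ(7,1,8) = 1/2040; Σ_t [0,0]: t=0:+1/12454041600 = 1/12454041600; (3j)²=1/680 [(7 1 8; 6 -1 -5)], sign=-1
I_A²/I_B² = (2/85)/(1/680) = 16/1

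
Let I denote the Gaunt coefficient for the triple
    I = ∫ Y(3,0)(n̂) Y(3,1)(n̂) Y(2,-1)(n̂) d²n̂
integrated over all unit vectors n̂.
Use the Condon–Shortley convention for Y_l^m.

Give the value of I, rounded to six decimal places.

-0.059471

Checks pass: Σm=0; 8 even; l₃=2∈[0,6].
(2·3+1)(2·3+1)(2·2+1) = 245
Δ: 4! 2! 2! / 9! → 1/3780
sum: t=1:−1/24 t=2:+1/4 t=3:−1/24 = 1/6
3j²(3 3 2; 0 0 0) = Δ·Π!·Σ² = 4/105  (sign +1)
sum: t=2:+1/8 t=3:−1/12 = 1/24
3j²(3 3 2; 0 1 -1) = Δ·Π!·Σ² = 1/210  (sign -1)
combine: 4πI² = 245·4/105·1/210 = 2/45
take √, sign -1: I = -0.05947080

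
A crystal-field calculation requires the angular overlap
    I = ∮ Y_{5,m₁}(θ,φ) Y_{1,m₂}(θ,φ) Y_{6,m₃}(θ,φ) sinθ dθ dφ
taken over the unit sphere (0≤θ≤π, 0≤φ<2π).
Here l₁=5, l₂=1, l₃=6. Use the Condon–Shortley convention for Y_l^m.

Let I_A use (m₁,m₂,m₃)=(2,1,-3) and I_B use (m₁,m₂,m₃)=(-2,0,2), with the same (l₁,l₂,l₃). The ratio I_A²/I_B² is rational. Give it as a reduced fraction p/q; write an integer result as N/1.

Same 5,1,6: normalisation and zero-m 3j drop out of the ratio.
A: Δ: 0! 10! 2! / 13! → 1/858; sum: t=0:+1/60480 = 1/60480; 3j²(5 1 6; 2 1 -3) = Δ·Π!·Σ² = 6/143  (sign -1)
B: Δ: 0! 10! 2! / 13! → 1/858; sum: t=0:+1/30240 = 1/30240; 3j²(5 1 6; -2 0 2) = Δ·Π!·Σ² = 16/429  (sign +1)
I_A²/I_B² = (6/143)/(16/429) = 9/8

9/8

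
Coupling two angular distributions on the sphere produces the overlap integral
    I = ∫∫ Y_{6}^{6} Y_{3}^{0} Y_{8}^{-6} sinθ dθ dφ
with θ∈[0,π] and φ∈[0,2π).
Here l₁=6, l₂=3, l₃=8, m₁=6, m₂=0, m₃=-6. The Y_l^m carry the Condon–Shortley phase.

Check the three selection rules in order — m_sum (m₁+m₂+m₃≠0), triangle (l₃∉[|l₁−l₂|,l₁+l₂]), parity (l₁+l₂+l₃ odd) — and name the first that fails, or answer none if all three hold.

m₁+m₂+m₃ = 6 + 0 − 6 = 0  ✓
triangle: |6−3|=3 ≤ l₃=8 ≤ 6+3=9  ✓
parity: l₁+l₂+l₃ = 17 is odd  ✗

parity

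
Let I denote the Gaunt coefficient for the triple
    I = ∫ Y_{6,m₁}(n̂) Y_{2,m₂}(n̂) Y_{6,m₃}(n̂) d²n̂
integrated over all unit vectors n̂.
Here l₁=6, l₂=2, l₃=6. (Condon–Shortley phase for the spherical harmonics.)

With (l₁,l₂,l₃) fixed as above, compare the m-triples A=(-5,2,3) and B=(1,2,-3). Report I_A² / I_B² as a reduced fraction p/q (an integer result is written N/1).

Shared (l₁,l₂,l₃)=(6,2,6): N and (l;000)² cancel in I_A²/I_B².
A: Δ = 2!·10!·2!/15! = 1/90090; Racah Σ t=2..2: t=2:+1/1451520 = 1/1451520; ⇒ 3j(6 2 6; -5 2 3)² = 1/91, sgn -1
B: Δ = 2!·10!·2!/15! = 1/90090; Racah Σ t=2..2: t=2:+1/120960 = 1/120960; ⇒ 3j(6 2 6; 1 2 -3)² = 24/1001, sgn -1
I_A²/I_B² = (1/91)/(24/1001) = 11/24

11/24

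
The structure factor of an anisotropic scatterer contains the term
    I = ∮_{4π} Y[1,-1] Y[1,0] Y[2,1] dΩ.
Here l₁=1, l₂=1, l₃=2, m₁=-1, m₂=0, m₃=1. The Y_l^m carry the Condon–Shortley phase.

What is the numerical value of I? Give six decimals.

-0.218510

Checks pass: Σm=0; 4 even; l₃=2∈[0,2].
(2·1+1)(2·1+1)(2·2+1) = 45
Δ: 0! 2! 2! / 5! → 1/30
sum: t=0:+1/1 = 1/1
3j²(1 1 2; 0 0 0) = Δ·Π!·Σ² = 2/15  (sign +1)
sum: t=0:+1/2 = 1/2
3j²(1 1 2; -1 0 1) = Δ·Π!·Σ² = 1/10  (sign -1)
combine: 4πI² = 45·2/15·1/10 = 3/5
take √, sign -1: I = -0.21850969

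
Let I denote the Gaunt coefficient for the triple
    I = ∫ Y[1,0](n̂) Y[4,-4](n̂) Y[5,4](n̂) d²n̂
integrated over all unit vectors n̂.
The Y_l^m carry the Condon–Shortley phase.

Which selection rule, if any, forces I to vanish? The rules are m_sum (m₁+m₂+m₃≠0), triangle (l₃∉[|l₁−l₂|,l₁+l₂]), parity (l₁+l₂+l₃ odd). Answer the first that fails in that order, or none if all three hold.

none

azimuthal sum: 0 − 4 + 4 = 0  ✓
3 ≤ 5 ≤ 5 (triangle on l)  ✓
L = 1 + 4 + 5 = 10 (even)  ✓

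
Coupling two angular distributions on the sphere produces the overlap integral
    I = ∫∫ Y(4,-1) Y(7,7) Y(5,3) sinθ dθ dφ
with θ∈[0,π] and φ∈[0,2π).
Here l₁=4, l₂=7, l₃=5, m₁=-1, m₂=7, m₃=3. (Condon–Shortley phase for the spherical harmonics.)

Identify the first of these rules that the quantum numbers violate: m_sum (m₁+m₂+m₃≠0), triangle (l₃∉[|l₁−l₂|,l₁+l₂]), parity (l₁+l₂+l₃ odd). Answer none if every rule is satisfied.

Σmᵢ = 9  ✗
l₃∈[|l₁−l₂|,l₁+l₂]=[3,11], have l₃=5
Σlᵢ = 16 ⇒ even

m_sum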